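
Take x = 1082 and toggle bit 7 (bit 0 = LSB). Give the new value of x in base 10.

1210

x = 10000111010
bit 7 is currently 0; toggle it via x ^ (1 << 7) = x ^ 128
→ 10010111010 = 1210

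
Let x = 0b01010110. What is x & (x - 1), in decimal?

84

x = 1010110 = 86
x - 1 = 1010101
AND   = 1010100 = 84
(x & (x - 1) clears the lowest set bit of x.)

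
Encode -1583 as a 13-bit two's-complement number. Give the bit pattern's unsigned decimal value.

6609

1583 in 13 bits: 0011000101111
Invert: 1100111010000
Add 1:  1100111010001 = 6609
(Check: 2^13 - 1583 = 8192 - 1583 = 6609.)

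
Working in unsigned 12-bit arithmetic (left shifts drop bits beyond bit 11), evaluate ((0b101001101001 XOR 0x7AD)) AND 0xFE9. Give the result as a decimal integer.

0b101001101001 = 101001101001
0x7AD = 011110101101
→ XOR → 110111000100 = 3524
0xFE9 = 111111101001
→ AND → 110111000000 = 3520

3520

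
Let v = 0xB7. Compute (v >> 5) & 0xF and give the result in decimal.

v = 0010110111
Shift right by 5: 00101
Mask low 4 bits: 0101 = 5

5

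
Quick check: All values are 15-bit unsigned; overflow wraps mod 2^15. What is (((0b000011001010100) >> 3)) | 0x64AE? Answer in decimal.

25838

0b000011001010100 = 000011001010100
→ >> 3 → 000000011001010 = 202
0x64AE = 110010010101110
→ | → 110010011101110 = 25838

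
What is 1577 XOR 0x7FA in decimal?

467

1577 = 11000101001
0x7FA = 11111111010
XOR → 00111010011 = 467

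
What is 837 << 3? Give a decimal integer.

6696

837 = 0001101000101
shift left by 3 → 1101000101000 = 6696
(equivalently, 837 × 2^3 = 837 × 8)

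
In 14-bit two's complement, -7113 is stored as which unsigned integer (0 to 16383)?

9271

7113 in 14 bits: 01101111001001
Invert: 10010000110110
Add 1:  10010000110111 = 9271
(Check: 2^14 - 7113 = 16384 - 7113 = 9271.)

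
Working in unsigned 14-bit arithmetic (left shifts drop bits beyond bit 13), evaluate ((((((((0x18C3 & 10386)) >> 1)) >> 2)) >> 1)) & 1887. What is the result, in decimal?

0x18C3 = 01100011000011
10386 = 10100010010010
→ & → 00100010000010 = 2178
→ >> 1 → 00010001000001 = 1089
→ >> 2 → 00000100010000 = 272
→ >> 1 → 00000010001000 = 136
1887 = 00011101011111
→ & → 00000000001000 = 8

8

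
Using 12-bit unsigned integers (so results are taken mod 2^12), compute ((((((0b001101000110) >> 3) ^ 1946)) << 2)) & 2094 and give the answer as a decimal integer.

2056

0b001101000110 = 001101000110
→ >> 3 → 000001101000 = 104
1946 = 011110011010
→ ^ → 011111110010 = 2034
→ << 2 (mod 2^12) → 111111001000 = 4040
2094 = 100000101110
→ & → 100000001000 = 2056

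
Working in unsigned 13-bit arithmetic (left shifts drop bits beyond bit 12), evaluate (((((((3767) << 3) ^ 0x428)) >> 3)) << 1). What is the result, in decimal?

1124

3767 = 0111010110111
→ << 3 (mod 2^13) → 1010110111000 = 5560
0x428 = 0010000101000
→ ^ → 1000110010000 = 4496
→ >> 3 → 0001000110010 = 562
→ << 1 (mod 2^13) → 0010001100100 = 1124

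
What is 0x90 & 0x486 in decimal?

0x90 = 00010010000
0x486 = 10010000110
AND → 00010000000 = 128

128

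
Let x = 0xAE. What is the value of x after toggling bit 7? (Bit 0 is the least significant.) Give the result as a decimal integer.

46

x = 10101110
bit 7 is currently 1; toggle it via x ^ (1 << 7) = x ^ 128
→ 00101110 = 46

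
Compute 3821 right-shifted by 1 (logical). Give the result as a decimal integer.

1910

3821 = 111011101101
shift right by 1 → 011101110110 = 1910
(equivalently, floor(3821 / 2))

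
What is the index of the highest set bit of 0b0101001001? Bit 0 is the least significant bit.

0b0101001001 = 101001001
The topmost 1 is at position 8 (since 2^8 = 256 ≤ 329 < 512).

8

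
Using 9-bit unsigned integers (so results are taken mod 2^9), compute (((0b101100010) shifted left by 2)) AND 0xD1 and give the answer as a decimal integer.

128

0b101100010 = 101100010
→ shifted left by 2 (mod 2^9) → 110001000 = 392
0xD1 = 011010001
→ AND → 010000000 = 128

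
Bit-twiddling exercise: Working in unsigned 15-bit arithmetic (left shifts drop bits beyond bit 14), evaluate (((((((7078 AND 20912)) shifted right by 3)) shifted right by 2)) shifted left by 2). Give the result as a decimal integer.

7078 = 001101110100110
20912 = 101000110110000
→ AND → 001000110100000 = 4512
→ shifted right by 3 → 000001000110100 = 564
→ shifted right by 2 → 000000010001101 = 141
→ shifted left by 2 (mod 2^15) → 000001000110100 = 564

564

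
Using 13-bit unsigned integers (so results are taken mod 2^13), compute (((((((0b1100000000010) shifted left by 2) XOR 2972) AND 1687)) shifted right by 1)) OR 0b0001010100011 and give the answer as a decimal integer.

0b1100000000010 = 1100000000010
→ shifted left by 2 (mod 2^13) → 0000000001000 = 8
2972 = 0101110011100
→ XOR → 0101110010100 = 2964
1687 = 0011010010111
→ AND → 0001010010100 = 660
→ shifted right by 1 → 0000101001010 = 330
0b0001010100011 = 0001010100011
→ OR → 0001111101011 = 1003

1003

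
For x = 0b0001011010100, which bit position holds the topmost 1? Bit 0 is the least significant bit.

9

0b0001011010100 = 1011010100
The topmost 1 is at position 9 (since 2^9 = 512 ≤ 724 < 1024).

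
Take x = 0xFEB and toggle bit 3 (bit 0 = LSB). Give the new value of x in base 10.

4067

x = 111111101011
bit 3 is currently 1; toggle it via x ^ (1 << 3) = x ^ 8
→ 111111100011 = 4067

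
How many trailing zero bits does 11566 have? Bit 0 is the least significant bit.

11566 = 10110100101110
Trailing zeros: 1, so the lowest set bit is bit 1 (value 2).

1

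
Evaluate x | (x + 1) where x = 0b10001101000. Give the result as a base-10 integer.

1129

x = 10001101000 = 1128
x + 1 = 10001101001
OR    = 10001101001 = 1129
(x | (x + 1) sets the lowest cleared bit.)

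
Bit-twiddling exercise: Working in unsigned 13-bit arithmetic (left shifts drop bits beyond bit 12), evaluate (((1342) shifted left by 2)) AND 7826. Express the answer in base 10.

5264

1342 = 0010100111110
→ shifted left by 2 (mod 2^13) → 1010011111000 = 5368
7826 = 1111010010010
→ AND → 1010010010000 = 5264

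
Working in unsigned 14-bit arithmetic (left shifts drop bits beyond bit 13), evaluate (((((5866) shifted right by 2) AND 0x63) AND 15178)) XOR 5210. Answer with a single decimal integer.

5866 = 01011011101010
→ shifted right by 2 → 00010110111010 = 1466
0x63 = 00000001100011
→ AND → 00000000100010 = 34
15178 = 11101101001010
→ AND → 00000000000010 = 2
5210 = 01010001011010
→ XOR → 01010001011000 = 5208

5208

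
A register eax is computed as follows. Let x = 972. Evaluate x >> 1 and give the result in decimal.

972 = 1111001100
shift right by 1 → 0111100110 = 486
(equivalently, floor(972 / 2))

486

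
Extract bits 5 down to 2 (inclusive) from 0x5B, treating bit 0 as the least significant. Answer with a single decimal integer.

6

v = 001011011
Shift right by 2: 0010110
Mask low 4 bits: 0110 = 6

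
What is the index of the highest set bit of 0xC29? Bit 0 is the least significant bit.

0xC29 = 110000101001
The topmost 1 is at position 11 (since 2^11 = 2048 ≤ 3113 < 4096).

11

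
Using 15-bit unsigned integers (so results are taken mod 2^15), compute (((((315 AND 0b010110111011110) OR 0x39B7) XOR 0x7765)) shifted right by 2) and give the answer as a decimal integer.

315 = 000000100111011
0b010110111011110 = 010110111011110
→ AND → 000000100011010 = 282
0x39B7 = 011100110110111
→ OR → 011100110111111 = 14783
0x7765 = 111011101100101
→ XOR → 100111011011010 = 20186
→ shifted right by 2 → 001001110110110 = 5046

5046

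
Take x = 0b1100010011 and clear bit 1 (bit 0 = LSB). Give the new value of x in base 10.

785

x = 1100010011
bit 1 is currently 1; clear it via x & ~(1 << 1) = x & ~2
→ 1100010001 = 785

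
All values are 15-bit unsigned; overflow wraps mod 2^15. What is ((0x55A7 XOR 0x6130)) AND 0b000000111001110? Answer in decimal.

134

0x55A7 = 101010110100111
0x6130 = 110000100110000
→ XOR → 011010010010111 = 13463
0b000000111001110 = 000000111001110
→ AND → 000000010000110 = 134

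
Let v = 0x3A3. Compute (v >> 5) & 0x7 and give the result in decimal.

v = 1110100011
Shift right by 5: 11101
Mask low 3 bits: 101 = 5

5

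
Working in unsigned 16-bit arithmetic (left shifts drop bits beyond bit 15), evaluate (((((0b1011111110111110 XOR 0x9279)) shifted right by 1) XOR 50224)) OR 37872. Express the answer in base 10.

54259

0b1011111110111110 = 1011111110111110
0x9279 = 1001001001111001
→ XOR → 0010110111000111 = 11719
→ shifted right by 1 → 0001011011100011 = 5859
50224 = 1100010000110000
→ XOR → 1101001011010011 = 53971
37872 = 1001001111110000
→ OR → 1101001111110011 = 54259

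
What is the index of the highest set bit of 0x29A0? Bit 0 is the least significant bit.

0x29A0 = 10100110100000
The topmost 1 is at position 13 (since 2^13 = 8192 ≤ 10656 < 16384).

13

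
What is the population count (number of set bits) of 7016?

7

7016 = 1101101101000
Count the 1s: 1 + 1 + 1 + 1 + 1 + 1 + 1 = 7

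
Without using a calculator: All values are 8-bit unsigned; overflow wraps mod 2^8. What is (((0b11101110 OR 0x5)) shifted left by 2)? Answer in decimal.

188

0b11101110 = 11101110
0x5 = 00000101
→ OR → 11101111 = 239
→ shifted left by 2 (mod 2^8) → 10111100 = 188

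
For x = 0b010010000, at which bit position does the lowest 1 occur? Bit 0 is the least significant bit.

0b010010000 = 10010000
Trailing zeros: 4, so the lowest set bit is bit 4 (value 16).

4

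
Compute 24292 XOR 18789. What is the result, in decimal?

6017

24292 = 101111011100100
18789 = 100100101100101
XOR → 001011110000001 = 6017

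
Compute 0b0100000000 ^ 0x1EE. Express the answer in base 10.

a = 100000000
0x1EE = 111101110
XOR → 011101110 = 238

238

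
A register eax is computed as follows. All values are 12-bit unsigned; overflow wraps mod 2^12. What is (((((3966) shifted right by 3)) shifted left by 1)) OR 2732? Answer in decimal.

3070

3966 = 111101111110
→ shifted right by 3 → 000111101111 = 495
→ shifted left by 1 (mod 2^12) → 001111011110 = 990
2732 = 101010101100
→ OR → 101111111110 = 3070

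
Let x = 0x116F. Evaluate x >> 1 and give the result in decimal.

2231

0x116F = 1000101101111
shift right by 1 → 0100010110111 = 2231
(equivalently, floor(4463 / 2))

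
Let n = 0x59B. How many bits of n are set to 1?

7

0x59B = 10110011011
Count the 1s: 1 + 1 + 1 + 1 + 1 + 1 + 1 = 7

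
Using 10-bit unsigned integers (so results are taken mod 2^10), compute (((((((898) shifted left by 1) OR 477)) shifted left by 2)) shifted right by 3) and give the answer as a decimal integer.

898 = 1110000010
→ shifted left by 1 (mod 2^10) → 1100000100 = 772
477 = 0111011101
→ OR → 1111011101 = 989
→ shifted left by 2 (mod 2^10) → 1101110100 = 884
→ shifted right by 3 → 0001101110 = 110

110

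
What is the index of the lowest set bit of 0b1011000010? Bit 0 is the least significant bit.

0b1011000010 = 1011000010
Trailing zeros: 1, so the lowest set bit is bit 1 (value 2).

1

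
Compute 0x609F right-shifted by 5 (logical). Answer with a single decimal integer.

0x609F = 110000010011111
shift right by 5 → 000001100000100 = 772
(equivalently, floor(24735 / 32))

772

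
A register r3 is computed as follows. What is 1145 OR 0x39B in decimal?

2043

1145 = 10001111001
0x39B = 01110011011
 OR → 11111111011 = 2043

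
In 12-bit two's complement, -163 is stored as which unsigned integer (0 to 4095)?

3933

163 in 12 bits: 000010100011
Invert: 111101011100
Add 1:  111101011101 = 3933
(Check: 2^12 - 163 = 4096 - 163 = 3933.)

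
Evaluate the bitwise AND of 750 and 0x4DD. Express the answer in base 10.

750 = 01011101110
0x4DD = 10011011101
AND → 00011001100 = 204

204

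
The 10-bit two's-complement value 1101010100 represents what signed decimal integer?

pattern = 1101010100 (MSB is 1 ⇒ negative)
Invert: 0010101011, add 1 → 0010101100 = 172, so the value is -172.
(Equivalently: 852 - 2^10 = 852 - 1024 = -172.)

-172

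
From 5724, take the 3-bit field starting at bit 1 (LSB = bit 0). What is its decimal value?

6

v = 1011001011100
Shift right by 1: 101100101110
Mask low 3 bits: 110 = 6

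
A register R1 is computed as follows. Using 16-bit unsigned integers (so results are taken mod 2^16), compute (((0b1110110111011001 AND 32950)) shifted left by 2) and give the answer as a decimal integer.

576

0b1110110111011001 = 1110110111011001
32950 = 1000000010110110
→ AND → 1000000010010000 = 32912
→ shifted left by 2 (mod 2^16) → 0000001001000000 = 576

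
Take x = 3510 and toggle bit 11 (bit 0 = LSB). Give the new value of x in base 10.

x = 110110110110
bit 11 is currently 1; toggle it via x ^ (1 << 11) = x ^ 2048
→ 010110110110 = 1462

1462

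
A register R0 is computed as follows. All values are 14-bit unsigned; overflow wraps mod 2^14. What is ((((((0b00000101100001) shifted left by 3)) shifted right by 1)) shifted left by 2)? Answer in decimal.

5648

0b00000101100001 = 00000101100001
→ shifted left by 3 (mod 2^14) → 00101100001000 = 2824
→ shifted right by 1 → 00010110000100 = 1412
→ shifted left by 2 (mod 2^14) → 01011000010000 = 5648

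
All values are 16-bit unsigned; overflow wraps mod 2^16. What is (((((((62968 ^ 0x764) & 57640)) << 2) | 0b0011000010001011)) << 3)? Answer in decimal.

34136

62968 = 1111010111111000
0x764 = 0000011101100100
→ ^ → 1111001010011100 = 62108
57640 = 1110000100101000
→ & → 1110000000001000 = 57352
→ << 2 (mod 2^16) → 1000000000100000 = 32800
0b0011000010001011 = 0011000010001011
→ | → 1011000010101011 = 45227
→ << 3 (mod 2^16) → 1000010101011000 = 34136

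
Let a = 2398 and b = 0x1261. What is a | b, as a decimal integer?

2398 = 0100101011110
0x1261 = 1001001100001
 OR → 1101101111111 = 7039

7039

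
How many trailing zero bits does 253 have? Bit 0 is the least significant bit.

253 = 11111101
Trailing zeros: 0, so the lowest set bit is bit 0 (value 1).

0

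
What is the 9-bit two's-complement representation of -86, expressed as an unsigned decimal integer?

86 in 9 bits: 001010110
Invert: 110101001
Add 1:  110101010 = 426
(Check: 2^9 - 86 = 512 - 86 = 426.)

426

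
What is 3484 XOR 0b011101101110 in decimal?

2802

3484 = 110110011100
b = 011101101110
XOR → 101011110010 = 2802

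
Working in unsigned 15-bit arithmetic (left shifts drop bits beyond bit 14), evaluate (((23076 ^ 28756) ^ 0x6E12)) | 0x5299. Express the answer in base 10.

23076 = 101101000100100
28756 = 111000001010100
→ ^ → 010101001110000 = 10864
0x6E12 = 110111000010010
→ ^ → 100010001100010 = 17506
0x5299 = 101001010011001
→ | → 101011011111011 = 22267

22267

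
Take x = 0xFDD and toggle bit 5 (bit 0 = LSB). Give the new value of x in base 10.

x = 111111011101
bit 5 is currently 0; toggle it via x ^ (1 << 5) = x ^ 32
→ 111111111101 = 4093

4093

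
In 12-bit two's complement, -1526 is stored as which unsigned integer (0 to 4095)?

2570

1526 in 12 bits: 010111110110
Invert: 101000001001
Add 1:  101000001010 = 2570
(Check: 2^12 - 1526 = 4096 - 1526 = 2570.)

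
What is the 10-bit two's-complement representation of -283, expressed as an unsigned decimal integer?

741

283 in 10 bits: 0100011011
Invert: 1011100100
Add 1:  1011100101 = 741
(Check: 2^10 - 283 = 1024 - 283 = 741.)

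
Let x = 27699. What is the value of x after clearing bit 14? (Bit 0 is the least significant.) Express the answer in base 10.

x = 110110000110011
bit 14 is currently 1; clear it via x & ~(1 << 14) = x & ~16384
→ 010110000110011 = 11315

11315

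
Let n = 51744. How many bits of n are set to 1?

51744 = 1100101000100000
Count the 1s: 1 + 1 + 1 + 1 + 1 = 5

5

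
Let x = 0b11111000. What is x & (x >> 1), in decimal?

x = 11111000 = 248
x>>1 = 01111100
AND  = 01111000 = 120
(x & (x >> 1) has a 1 wherever x has two consecutive 1 bits.)

120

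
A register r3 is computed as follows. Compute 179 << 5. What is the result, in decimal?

179 = 0000010110011
shift left by 5 → 1011001100000 = 5728
(equivalently, 179 × 2^5 = 179 × 32)

5728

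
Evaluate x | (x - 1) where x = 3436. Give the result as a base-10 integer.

3439

x = 110101101100 = 3436
x - 1 = 110101101011
OR    = 110101101111 = 3439
(x | (x - 1) sets all bits below the lowest set bit.)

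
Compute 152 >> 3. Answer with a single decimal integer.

19

152 = 10011000
shift right by 3 → 00010011 = 19
(equivalently, floor(152 / 8))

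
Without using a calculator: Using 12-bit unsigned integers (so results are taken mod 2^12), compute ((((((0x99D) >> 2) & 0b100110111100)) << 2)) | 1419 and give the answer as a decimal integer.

1435

0x99D = 100110011101
→ >> 2 → 001001100111 = 615
0b100110111100 = 100110111100
→ & → 000000100100 = 36
→ << 2 (mod 2^12) → 000010010000 = 144
1419 = 010110001011
→ | → 010110011011 = 1435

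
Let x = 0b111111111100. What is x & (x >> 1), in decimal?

x = 111111111100 = 4092
x>>1 = 011111111110
AND  = 011111111100 = 2044
(x & (x >> 1) has a 1 wherever x has two consecutive 1 bits.)

2044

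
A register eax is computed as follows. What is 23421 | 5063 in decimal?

23421 = 101101101111101
5063 = 001001111000111
 OR → 101101111111111 = 23551

23551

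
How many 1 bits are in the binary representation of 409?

409 = 110011001
Count the 1s: 1 + 1 + 1 + 1 + 1 = 5

5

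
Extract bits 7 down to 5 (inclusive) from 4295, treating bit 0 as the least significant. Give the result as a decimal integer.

6

v = 1000011000111
Shift right by 5: 10000110
Mask low 3 bits: 110 = 6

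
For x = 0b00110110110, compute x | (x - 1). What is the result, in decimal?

x = 110110110 = 438
x - 1 = 110110101
OR    = 110110111 = 439
(x | (x - 1) sets all bits below the lowest set bit.)

439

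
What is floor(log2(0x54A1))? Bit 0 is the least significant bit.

0x54A1 = 101010010100001
The topmost 1 is at position 14 (since 2^14 = 16384 ≤ 21665 < 32768).

14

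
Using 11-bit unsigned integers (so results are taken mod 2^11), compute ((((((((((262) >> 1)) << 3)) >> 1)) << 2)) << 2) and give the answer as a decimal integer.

262 = 00100000110
→ >> 1 → 00010000011 = 131
→ << 3 (mod 2^11) → 10000011000 = 1048
→ >> 1 → 01000001100 = 524
→ << 2 (mod 2^11) → 00000110000 = 48
→ << 2 (mod 2^11) → 00011000000 = 192

192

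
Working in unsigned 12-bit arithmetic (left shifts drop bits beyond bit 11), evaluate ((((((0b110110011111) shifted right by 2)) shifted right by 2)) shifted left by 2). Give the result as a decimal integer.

868

0b110110011111 = 110110011111
→ shifted right by 2 → 001101100111 = 871
→ shifted right by 2 → 000011011001 = 217
→ shifted left by 2 (mod 2^12) → 001101100100 = 868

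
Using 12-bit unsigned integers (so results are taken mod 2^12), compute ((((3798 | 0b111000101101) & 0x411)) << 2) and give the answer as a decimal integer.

3798 = 111011010110
0b111000101101 = 111000101101
→ | → 111011111111 = 3839
0x411 = 010000010001
→ & → 010000010001 = 1041
→ << 2 (mod 2^12) → 000001000100 = 68

68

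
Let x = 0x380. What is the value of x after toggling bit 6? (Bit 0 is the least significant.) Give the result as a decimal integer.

960

x = 001110000000
bit 6 is currently 0; toggle it via x ^ (1 << 6) = x ^ 64
→ 001111000000 = 960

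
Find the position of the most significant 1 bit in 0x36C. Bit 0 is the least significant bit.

0x36C = 1101101100
The topmost 1 is at position 9 (since 2^9 = 512 ≤ 876 < 1024).

9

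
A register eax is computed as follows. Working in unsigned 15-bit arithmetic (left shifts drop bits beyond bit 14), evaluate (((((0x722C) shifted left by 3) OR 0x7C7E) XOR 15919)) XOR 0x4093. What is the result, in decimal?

962

0x722C = 111001000101100
→ shifted left by 3 (mod 2^15) → 001000101100000 = 4448
0x7C7E = 111110001111110
→ OR → 111110101111110 = 32126
15919 = 011111000101111
→ XOR → 100001101010001 = 17233
0x4093 = 100000010010011
→ XOR → 000001111000010 = 962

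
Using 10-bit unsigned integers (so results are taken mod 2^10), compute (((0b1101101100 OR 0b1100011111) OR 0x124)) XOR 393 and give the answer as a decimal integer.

758

0b1101101100 = 1101101100
0b1100011111 = 1100011111
→ OR → 1101111111 = 895
0x124 = 0100100100
→ OR → 1101111111 = 895
393 = 0110001001
→ XOR → 1011110110 = 758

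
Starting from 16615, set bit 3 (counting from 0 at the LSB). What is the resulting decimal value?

16623

x = 0100000011100111
bit 3 is currently 0; set it via x | (1 << 3) = x | 8
→ 0100000011101111 = 16623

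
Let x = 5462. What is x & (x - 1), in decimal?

x = 1010101010110 = 5462
x - 1 = 1010101010101
AND   = 1010101010100 = 5460
(x & (x - 1) clears the lowest set bit of x.)

5460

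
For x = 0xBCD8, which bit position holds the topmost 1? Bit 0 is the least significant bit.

15

0xBCD8 = 1011110011011000
The topmost 1 is at position 15 (since 2^15 = 32768 ≤ 48344 < 65536).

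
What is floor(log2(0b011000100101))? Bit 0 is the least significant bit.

10

0b011000100101 = 11000100101
The topmost 1 is at position 10 (since 2^10 = 1024 ≤ 1573 < 2048).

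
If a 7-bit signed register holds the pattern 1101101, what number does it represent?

pattern = 1101101 (MSB is 1 ⇒ negative)
Invert: 0010010, add 1 → 0010011 = 19, so the value is -19.
(Equivalently: 109 - 2^7 = 109 - 128 = -19.)

-19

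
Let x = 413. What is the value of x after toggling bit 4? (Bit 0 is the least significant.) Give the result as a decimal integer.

x = 110011101
bit 4 is currently 1; toggle it via x ^ (1 << 4) = x ^ 16
→ 110001101 = 397

397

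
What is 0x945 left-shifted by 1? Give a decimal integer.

4746

0x945 = 0100101000101
shift left by 1 → 1001010001010 = 4746
(equivalently, 2373 × 2^1 = 2373 × 2)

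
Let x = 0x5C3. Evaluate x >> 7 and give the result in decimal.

11

0x5C3 = 10111000011
shift right by 7 → 00000001011 = 11
(equivalently, floor(1475 / 128))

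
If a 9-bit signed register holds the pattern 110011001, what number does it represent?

pattern = 110011001 (MSB is 1 ⇒ negative)
Invert: 001100110, add 1 → 001100111 = 103, so the value is -103.
(Equivalently: 409 - 2^9 = 409 - 512 = -103.)

-103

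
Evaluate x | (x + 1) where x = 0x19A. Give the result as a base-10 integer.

411

x = 110011010 = 410
x + 1 = 110011011
OR    = 110011011 = 411
(x | (x + 1) sets the lowest cleared bit.)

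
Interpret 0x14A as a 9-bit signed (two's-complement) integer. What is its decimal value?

-182

pattern = 101001010 (MSB is 1 ⇒ negative)
Invert: 010110101, add 1 → 010110110 = 182, so the value is -182.
(Equivalently: 330 - 2^9 = 330 - 512 = -182.)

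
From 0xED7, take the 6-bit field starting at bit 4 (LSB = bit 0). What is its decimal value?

v = 111011010111
Shift right by 4: 11101101
Mask low 6 bits: 101101 = 45

45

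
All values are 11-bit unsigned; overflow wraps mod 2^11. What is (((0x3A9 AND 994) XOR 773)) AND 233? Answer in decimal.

161

0x3A9 = 01110101001
994 = 01111100010
→ AND → 01110100000 = 928
773 = 01100000101
→ XOR → 00010100101 = 165
233 = 00011101001
→ AND → 00010100001 = 161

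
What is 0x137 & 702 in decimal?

54

0x137 = 0100110111
702 = 1010111110
AND → 0000110110 = 54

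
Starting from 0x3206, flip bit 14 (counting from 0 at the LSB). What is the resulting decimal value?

29190

x = 0011001000000110
bit 14 is currently 0; toggle it via x ^ (1 << 14) = x ^ 16384
→ 0111001000000110 = 29190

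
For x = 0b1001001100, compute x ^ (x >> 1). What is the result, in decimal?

874

x = 1001001100 = 588
x>>1 = 0100100110
XOR  = 1101101010 = 874
(x ^ (x >> 1) gives the standard binary-reflected Gray code of x.)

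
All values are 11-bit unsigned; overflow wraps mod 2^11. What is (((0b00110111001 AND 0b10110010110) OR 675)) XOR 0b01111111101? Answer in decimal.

78

0b00110111001 = 00110111001
0b10110010110 = 10110010110
→ AND → 00110010000 = 400
675 = 01010100011
→ OR → 01110110011 = 947
0b01111111101 = 01111111101
→ XOR → 00001001110 = 78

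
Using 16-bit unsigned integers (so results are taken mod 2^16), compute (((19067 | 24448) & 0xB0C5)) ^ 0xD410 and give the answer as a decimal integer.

50385

19067 = 0100101001111011
24448 = 0101111110000000
→ | → 0101111111111011 = 24571
0xB0C5 = 1011000011000101
→ & → 0001000011000001 = 4289
0xD410 = 1101010000010000
→ ^ → 1100010011010001 = 50385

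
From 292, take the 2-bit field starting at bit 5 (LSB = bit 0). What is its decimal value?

1

v = 100100100
Shift right by 5: 1001
Mask low 2 bits: 01 = 1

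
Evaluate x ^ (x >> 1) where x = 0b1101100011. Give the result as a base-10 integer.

x = 1101100011 = 867
x>>1 = 0110110001
XOR  = 1011010010 = 722
(x ^ (x >> 1) gives the standard binary-reflected Gray code of x.)

722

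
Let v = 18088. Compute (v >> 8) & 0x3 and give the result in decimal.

2

v = 0100011010101000
Shift right by 8: 01000110
Mask low 2 bits: 10 = 2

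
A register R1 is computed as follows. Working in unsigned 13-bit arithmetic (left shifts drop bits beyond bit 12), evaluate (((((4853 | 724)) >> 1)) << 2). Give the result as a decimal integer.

4853 = 1001011110101
724 = 0001011010100
→ | → 1001011110101 = 4853
→ >> 1 → 0100101111010 = 2426
→ << 2 (mod 2^13) → 0010111101000 = 1512

1512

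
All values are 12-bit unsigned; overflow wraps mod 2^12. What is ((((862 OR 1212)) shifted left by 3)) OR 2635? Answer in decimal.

862 = 001101011110
1212 = 010010111100
→ OR → 011111111110 = 2046
→ shifted left by 3 (mod 2^12) → 111111110000 = 4080
2635 = 101001001011
→ OR → 111111111011 = 4091

4091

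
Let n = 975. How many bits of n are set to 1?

975 = 1111001111
Count the 1s: 1 + 1 + 1 + 1 + 1 + 1 + 1 + 1 = 8

8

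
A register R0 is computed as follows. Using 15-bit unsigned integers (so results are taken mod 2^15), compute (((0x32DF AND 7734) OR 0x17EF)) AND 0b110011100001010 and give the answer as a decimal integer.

1802

0x32DF = 011001011011111
7734 = 001111000110110
→ AND → 001001000010110 = 4630
0x17EF = 001011111101111
→ OR → 001011111111111 = 6143
0b110011100001010 = 110011100001010
→ AND → 000011100001010 = 1802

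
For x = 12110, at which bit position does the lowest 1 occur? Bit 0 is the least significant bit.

12110 = 10111101001110
Trailing zeros: 1, so the lowest set bit is bit 1 (value 2).

1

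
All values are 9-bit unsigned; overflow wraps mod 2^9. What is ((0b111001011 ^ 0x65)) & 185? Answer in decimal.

168

0b111001011 = 111001011
0x65 = 001100101
→ ^ → 110101110 = 430
185 = 010111001
→ & → 010101000 = 168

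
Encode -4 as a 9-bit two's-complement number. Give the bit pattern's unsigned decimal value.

508

4 in 9 bits: 000000100
Invert: 111111011
Add 1:  111111100 = 508
(Check: 2^9 - 4 = 512 - 4 = 508.)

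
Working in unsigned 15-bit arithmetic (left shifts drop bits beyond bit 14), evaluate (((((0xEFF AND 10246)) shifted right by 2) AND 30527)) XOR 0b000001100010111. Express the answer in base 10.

278

0xEFF = 000111011111111
10246 = 010100000000110
→ AND → 000100000000110 = 2054
→ shifted right by 2 → 000001000000001 = 513
30527 = 111011100111111
→ AND → 000001000000001 = 513
0b000001100010111 = 000001100010111
→ XOR → 000000100010110 = 278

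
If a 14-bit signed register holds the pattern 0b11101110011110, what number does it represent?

-1122

pattern = 11101110011110 (MSB is 1 ⇒ negative)
Invert: 00010001100001, add 1 → 00010001100010 = 1122, so the value is -1122.
(Equivalently: 15262 - 2^14 = 15262 - 16384 = -1122.)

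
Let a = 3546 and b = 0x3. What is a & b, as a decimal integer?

2

3546 = 110111011010
0x3 = 000000000011
AND → 000000000010 = 2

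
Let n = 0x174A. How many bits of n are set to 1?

7

0x174A = 1011101001010
Count the 1s: 1 + 1 + 1 + 1 + 1 + 1 + 1 = 7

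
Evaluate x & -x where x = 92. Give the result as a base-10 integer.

4

x = 1011100 = 92
-x (two's complement) = …0100100
AND   = 0000100 = 4
(x & -x isolates the lowest set bit of x.)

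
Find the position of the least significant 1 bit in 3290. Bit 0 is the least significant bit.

3290 = 110011011010
Trailing zeros: 1, so the lowest set bit is bit 1 (value 2).

1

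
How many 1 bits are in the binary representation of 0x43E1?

0x43E1 = 100001111100001
Count the 1s: 1 + 1 + 1 + 1 + 1 + 1 + 1 = 7

7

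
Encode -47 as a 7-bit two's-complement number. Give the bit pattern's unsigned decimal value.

47 in 7 bits: 0101111
Invert: 1010000
Add 1:  1010001 = 81
(Check: 2^7 - 47 = 128 - 47 = 81.)

81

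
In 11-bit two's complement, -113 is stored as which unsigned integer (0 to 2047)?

1935

113 in 11 bits: 00001110001
Invert: 11110001110
Add 1:  11110001111 = 1935
(Check: 2^11 - 113 = 2048 - 113 = 1935.)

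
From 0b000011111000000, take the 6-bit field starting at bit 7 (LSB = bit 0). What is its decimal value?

v = 000011111000000
Shift right by 7: 00001111
Mask low 6 bits: 001111 = 15

15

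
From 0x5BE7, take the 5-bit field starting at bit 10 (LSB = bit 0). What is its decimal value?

v = 101101111100111
Shift right by 10: 10110
Mask low 5 bits: 10110 = 22

22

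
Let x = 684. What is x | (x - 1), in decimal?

687

x = 1010101100 = 684
x - 1 = 1010101011
OR    = 1010101111 = 687
(x | (x - 1) sets all bits below the lowest set bit.)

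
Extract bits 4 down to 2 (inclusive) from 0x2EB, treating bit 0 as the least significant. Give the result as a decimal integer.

2

v = 1011101011
Shift right by 2: 10111010
Mask low 3 bits: 010 = 2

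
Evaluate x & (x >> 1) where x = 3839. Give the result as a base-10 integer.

x = 111011111111 = 3839
x>>1 = 011101111111
AND  = 011001111111 = 1663
(x & (x >> 1) has a 1 wherever x has two consecutive 1 bits.)

1663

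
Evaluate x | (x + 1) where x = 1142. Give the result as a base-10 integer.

1143

x = 10001110110 = 1142
x + 1 = 10001110111
OR    = 10001110111 = 1143
(x | (x + 1) sets the lowest cleared bit.)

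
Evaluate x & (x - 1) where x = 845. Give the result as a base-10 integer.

844

x = 1101001101 = 845
x - 1 = 1101001100
AND   = 1101001100 = 844
(x & (x - 1) clears the lowest set bit of x.)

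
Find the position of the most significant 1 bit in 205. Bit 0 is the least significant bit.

205 = 11001101
The topmost 1 is at position 7 (since 2^7 = 128 ≤ 205 < 256).

7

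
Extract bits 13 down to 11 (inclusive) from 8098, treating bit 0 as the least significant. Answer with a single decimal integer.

3

v = 01111110100010
Shift right by 11: 011
Mask low 3 bits: 011 = 3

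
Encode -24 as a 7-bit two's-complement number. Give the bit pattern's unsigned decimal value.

104

24 in 7 bits: 0011000
Invert: 1100111
Add 1:  1101000 = 104
(Check: 2^7 - 24 = 128 - 24 = 104.)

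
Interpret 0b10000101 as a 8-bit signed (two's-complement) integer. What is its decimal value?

-123

pattern = 10000101 (MSB is 1 ⇒ negative)
Invert: 01111010, add 1 → 01111011 = 123, so the value is -123.
(Equivalently: 133 - 2^8 = 133 - 256 = -123.)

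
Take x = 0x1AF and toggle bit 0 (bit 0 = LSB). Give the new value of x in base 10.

x = 110101111
bit 0 is currently 1; toggle it via x ^ (1 << 0) = x ^ 1
→ 110101110 = 430

430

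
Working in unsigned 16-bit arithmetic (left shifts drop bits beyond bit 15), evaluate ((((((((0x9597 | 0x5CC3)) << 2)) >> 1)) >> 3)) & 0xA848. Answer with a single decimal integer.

0x9597 = 1001010110010111
0x5CC3 = 0101110011000011
→ | → 1101110111010111 = 56791
→ << 2 (mod 2^16) → 0111011101011100 = 30556
→ >> 1 → 0011101110101110 = 15278
→ >> 3 → 0000011101110101 = 1909
0xA848 = 1010100001001000
→ & → 0000000001000000 = 64

64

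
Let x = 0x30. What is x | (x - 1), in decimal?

63

x = 110000 = 48
x - 1 = 101111
OR    = 111111 = 63
(x | (x - 1) sets all bits below the lowest set bit.)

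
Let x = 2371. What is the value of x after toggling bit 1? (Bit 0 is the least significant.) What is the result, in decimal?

x = 0100101000011
bit 1 is currently 1; toggle it via x ^ (1 << 1) = x ^ 2
→ 0100101000001 = 2369

2369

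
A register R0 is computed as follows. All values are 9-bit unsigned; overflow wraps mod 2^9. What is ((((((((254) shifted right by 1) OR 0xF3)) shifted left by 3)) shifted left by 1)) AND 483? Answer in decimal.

254 = 011111110
→ shifted right by 1 → 001111111 = 127
0xF3 = 011110011
→ OR → 011111111 = 255
→ shifted left by 3 (mod 2^9) → 111111000 = 504
→ shifted left by 1 (mod 2^9) → 111110000 = 496
483 = 111100011
→ AND → 111100000 = 480

480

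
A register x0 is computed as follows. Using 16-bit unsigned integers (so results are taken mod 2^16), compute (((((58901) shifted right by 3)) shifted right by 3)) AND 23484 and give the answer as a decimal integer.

920

58901 = 1110011000010101
→ shifted right by 3 → 0001110011000010 = 7362
→ shifted right by 3 → 0000001110011000 = 920
23484 = 0101101110111100
→ AND → 0000001110011000 = 920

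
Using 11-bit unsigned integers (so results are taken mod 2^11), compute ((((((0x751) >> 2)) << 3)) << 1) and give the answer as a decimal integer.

0x751 = 11101010001
→ >> 2 → 00111010100 = 468
→ << 3 (mod 2^11) → 11010100000 = 1696
→ << 1 (mod 2^11) → 10101000000 = 1344

1344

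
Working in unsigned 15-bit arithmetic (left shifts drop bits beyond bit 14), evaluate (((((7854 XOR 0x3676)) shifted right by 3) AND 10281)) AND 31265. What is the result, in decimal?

7854 = 001111010101110
0x3676 = 011011001110110
→ XOR → 010100011011000 = 10456
→ shifted right by 3 → 000010100011011 = 1307
10281 = 010100000101001
→ AND → 000000000001001 = 9
31265 = 111101000100001
→ AND → 000000000000001 = 1

1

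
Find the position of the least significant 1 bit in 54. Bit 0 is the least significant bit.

1

54 = 110110
Trailing zeros: 1, so the lowest set bit is bit 1 (value 2).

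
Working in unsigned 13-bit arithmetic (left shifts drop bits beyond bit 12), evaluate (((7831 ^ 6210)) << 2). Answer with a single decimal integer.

7831 = 1111010010111
6210 = 1100001000010
→ ^ → 0011011010101 = 1749
→ << 2 (mod 2^13) → 1101101010100 = 6996

6996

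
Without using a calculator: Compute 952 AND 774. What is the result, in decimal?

952 = 1110111000
774 = 1100000110
AND → 1100000000 = 768

768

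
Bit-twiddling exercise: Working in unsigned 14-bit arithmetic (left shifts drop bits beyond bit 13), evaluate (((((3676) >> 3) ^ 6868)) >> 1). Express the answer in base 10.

3676 = 00111001011100
→ >> 3 → 00000111001011 = 459
6868 = 01101011010100
→ ^ → 01101100011111 = 6943
→ >> 1 → 00110110001111 = 3471

3471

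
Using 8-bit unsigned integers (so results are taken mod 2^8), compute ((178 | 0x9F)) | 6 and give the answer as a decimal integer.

191

178 = 10110010
0x9F = 10011111
→ | → 10111111 = 191
6 = 00000110
→ | → 10111111 = 191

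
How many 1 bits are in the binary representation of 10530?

10530 = 10100100100010
Count the 1s: 1 + 1 + 1 + 1 + 1 = 5

5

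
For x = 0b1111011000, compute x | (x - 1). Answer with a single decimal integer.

x = 1111011000 = 984
x - 1 = 1111010111
OR    = 1111011111 = 991
(x | (x - 1) sets all bits below the lowest set bit.)

991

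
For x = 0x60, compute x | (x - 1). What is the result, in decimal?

x = 1100000 = 96
x - 1 = 1011111
OR    = 1111111 = 127
(x | (x - 1) sets all bits below the lowest set bit.)

127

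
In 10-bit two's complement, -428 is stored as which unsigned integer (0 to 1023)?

596

428 in 10 bits: 0110101100
Invert: 1001010011
Add 1:  1001010100 = 596
(Check: 2^10 - 428 = 1024 - 428 = 596.)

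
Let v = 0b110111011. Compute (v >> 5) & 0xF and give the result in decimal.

13

v = 110111011
Shift right by 5: 1101
Mask low 4 bits: 1101 = 13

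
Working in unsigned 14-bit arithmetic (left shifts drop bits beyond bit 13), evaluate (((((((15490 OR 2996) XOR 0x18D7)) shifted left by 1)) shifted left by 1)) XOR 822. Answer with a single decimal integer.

15490 = 11110010000010
2996 = 00101110110100
→ OR → 11111110110110 = 16310
0x18D7 = 01100011010111
→ XOR → 10011101100001 = 10081
→ shifted left by 1 (mod 2^14) → 00111011000010 = 3778
→ shifted left by 1 (mod 2^14) → 01110110000100 = 7556
822 = 00001100110110
→ XOR → 01111010110010 = 7858

7858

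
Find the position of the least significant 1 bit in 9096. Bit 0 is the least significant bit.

3

9096 = 10001110001000
Trailing zeros: 3, so the lowest set bit is bit 3 (value 8).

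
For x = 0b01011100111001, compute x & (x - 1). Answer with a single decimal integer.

x = 1011100111001 = 5945
x - 1 = 1011100111000
AND   = 1011100111000 = 5944
(x & (x - 1) clears the lowest set bit of x.)

5944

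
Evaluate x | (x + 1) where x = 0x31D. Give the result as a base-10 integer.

799

x = 1100011101 = 797
x + 1 = 1100011110
OR    = 1100011111 = 799
(x | (x + 1) sets the lowest cleared bit.)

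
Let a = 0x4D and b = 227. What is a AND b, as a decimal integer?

65

0x4D = 01001101
227 = 11100011
AND → 01000001 = 65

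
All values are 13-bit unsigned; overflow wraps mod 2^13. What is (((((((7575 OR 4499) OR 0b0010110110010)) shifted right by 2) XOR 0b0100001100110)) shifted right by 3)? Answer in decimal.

7575 = 1110110010111
4499 = 1000110010011
→ OR → 1110110010111 = 7575
0b0010110110010 = 0010110110010
→ OR → 1110110110111 = 7607
→ shifted right by 2 → 0011101101101 = 1901
0b0100001100110 = 0100001100110
→ XOR → 0111100001011 = 3851
→ shifted right by 3 → 0000111100001 = 481

481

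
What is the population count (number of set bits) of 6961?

7

6961 = 1101100110001
Count the 1s: 1 + 1 + 1 + 1 + 1 + 1 + 1 = 7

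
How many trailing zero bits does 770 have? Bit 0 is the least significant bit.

770 = 1100000010
Trailing zeros: 1, so the lowest set bit is bit 1 (value 2).

1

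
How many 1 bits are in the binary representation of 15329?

9

15329 = 11101111100001
Count the 1s: 1 + 1 + 1 + 1 + 1 + 1 + 1 + 1 + 1 = 9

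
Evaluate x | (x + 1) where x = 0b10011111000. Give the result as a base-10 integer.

1273

x = 10011111000 = 1272
x + 1 = 10011111001
OR    = 10011111001 = 1273
(x | (x + 1) sets the lowest cleared bit.)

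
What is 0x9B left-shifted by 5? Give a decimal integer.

0x9B = 0000010011011
shift left by 5 → 1001101100000 = 4960
(equivalently, 155 × 2^5 = 155 × 32)

4960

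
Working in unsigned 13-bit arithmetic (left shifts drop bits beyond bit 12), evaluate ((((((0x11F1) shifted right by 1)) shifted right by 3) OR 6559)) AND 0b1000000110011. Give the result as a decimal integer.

0x11F1 = 1000111110001
→ shifted right by 1 → 0100011111000 = 2296
→ shifted right by 3 → 0000100011111 = 287
6559 = 1100110011111
→ OR → 1100110011111 = 6559
0b1000000110011 = 1000000110011
→ AND → 1000000010011 = 4115

4115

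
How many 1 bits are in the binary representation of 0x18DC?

0x18DC = 1100011011100
Count the 1s: 1 + 1 + 1 + 1 + 1 + 1 + 1 = 7

7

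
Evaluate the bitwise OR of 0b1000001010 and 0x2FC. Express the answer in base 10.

a = 1000001010
0x2FC = 1011111100
 OR → 1011111110 = 766

766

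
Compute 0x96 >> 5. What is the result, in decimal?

0x96 = 10010110
shift right by 5 → 00000100 = 4
(equivalently, floor(150 / 32))

4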